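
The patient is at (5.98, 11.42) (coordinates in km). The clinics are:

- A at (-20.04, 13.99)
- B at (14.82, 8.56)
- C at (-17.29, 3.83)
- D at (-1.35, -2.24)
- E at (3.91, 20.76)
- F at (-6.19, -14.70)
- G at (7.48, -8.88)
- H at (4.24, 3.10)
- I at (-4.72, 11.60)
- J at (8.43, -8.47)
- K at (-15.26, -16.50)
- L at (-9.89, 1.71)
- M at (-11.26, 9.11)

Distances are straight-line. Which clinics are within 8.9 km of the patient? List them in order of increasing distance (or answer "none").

H

Distances from (5.98, 11.42):
A: √((-26.02)² + (2.57)²) = √(677.0404 + 6.6049) = 26.15 km
B: √((8.84)² + (-2.86)²) = √(78.1456 + 8.1796) = 9.29 km
C: √((-23.27)² + (-7.59)²) = √(541.4929 + 57.6081) = 24.48 km
D: √((-7.33)² + (-13.66)²) = √(53.7289 + 186.5956) = 15.50 km
E: √((-2.07)² + (9.34)²) = √(4.2849 + 87.2356) = 9.57 km
F: √((-12.17)² + (-26.12)²) = √(148.1089 + 682.2544) = 28.82 km
G: √((1.50)² + (-20.30)²) = √(2.2500 + 412.0900) = 20.36 km
H: √((-1.74)² + (-8.32)²) = √(3.0276 + 69.2224) = 8.50 km
I: √((-10.70)² + (0.18)²) = √(114.4900 + 0.0324) = 10.70 km
J: √((2.45)² + (-19.89)²) = √(6.0025 + 395.6121) = 20.04 km
K: √((-21.24)² + (-27.92)²) = √(451.1376 + 779.5264) = 35.08 km
L: √((-15.87)² + (-9.71)²) = √(251.8569 + 94.2841) = 18.60 km
M: √((-17.24)² + (-2.31)²) = √(297.2176 + 5.3361) = 17.39 km
Threshold 8.9 km: H (8.50 km) is within range.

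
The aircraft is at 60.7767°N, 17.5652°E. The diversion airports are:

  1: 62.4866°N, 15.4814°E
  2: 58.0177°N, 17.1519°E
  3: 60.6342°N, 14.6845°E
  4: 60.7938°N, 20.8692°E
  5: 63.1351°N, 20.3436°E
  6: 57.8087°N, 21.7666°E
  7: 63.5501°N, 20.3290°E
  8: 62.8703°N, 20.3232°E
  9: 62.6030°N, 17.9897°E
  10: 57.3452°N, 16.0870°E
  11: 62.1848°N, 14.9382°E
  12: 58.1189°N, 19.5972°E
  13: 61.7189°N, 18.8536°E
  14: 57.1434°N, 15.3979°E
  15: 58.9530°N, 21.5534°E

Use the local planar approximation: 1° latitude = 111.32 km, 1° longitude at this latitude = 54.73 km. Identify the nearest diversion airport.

Distances from 60.7767°N, 17.5652°E:
1: √((1.7099·111.32)² + (-2.0838·54.73)²) = √(36231.625603 + 13006.575423) = 221.8968 km
2: √((-2.7590·111.32)² + (-0.4133·54.73)²) = √(94329.991712 + 511.660283) = 307.9637 km
3: √((-0.1425·111.32)² + (-2.8807·54.73)²) = √(251.637942 + 24856.899793) = 158.4567 km
4: √((0.0171·111.32)² + (3.3040·54.73)²) = √(3.623586 + 32698.736652) = 180.8379 km
5: √((2.3584·111.32)² + (2.7784·54.73)²) = √(68925.722576 + 23122.800751) = 303.3950 km
6: √((-2.9680·111.32)² + (4.2014·54.73)²) = √(109162.679813 + 52873.609412) = 402.5373 km
7: √((2.7734·111.32)² + (2.7638·54.73)²) = √(95317.231068 + 22880.426798) = 343.7989 km
8: √((2.0936·111.32)² + (2.7580·54.73)²) = √(54316.754778 + 22784.495668) = 277.6711 km
9: √((1.8263·111.32)² + (0.4245·54.73)²) = √(41332.400939 + 539.766945) = 204.6269 km
10: √((-3.4315·111.32)² + (-1.4782·54.73)²) = √(145919.859149 + 6545.115158) = 390.4676 km
11: √((1.4081·111.32)² + (-2.6270·54.73)²) = √(24570.465942 + 20671.454786) = 212.7015 km
12: √((-2.6578·111.32)² + (2.0320·54.73)²) = √(87536.865109 + 12367.966593) = 316.0773 km
13: √((0.9422·111.32)² + (1.2884·54.73)²) = √(11001.010904 + 4972.242812) = 126.3853 km
14: √((-3.6333·111.32)² + (-2.1673·54.73)²) = √(163587.047089 + 14069.833505) = 421.4936 km
15: √((-1.8237·111.32)² + (3.9882·54.73)²) = √(41214.799508 + 47643.620274) = 298.0913 km
Minimum: 13 at 126.3853 km.

13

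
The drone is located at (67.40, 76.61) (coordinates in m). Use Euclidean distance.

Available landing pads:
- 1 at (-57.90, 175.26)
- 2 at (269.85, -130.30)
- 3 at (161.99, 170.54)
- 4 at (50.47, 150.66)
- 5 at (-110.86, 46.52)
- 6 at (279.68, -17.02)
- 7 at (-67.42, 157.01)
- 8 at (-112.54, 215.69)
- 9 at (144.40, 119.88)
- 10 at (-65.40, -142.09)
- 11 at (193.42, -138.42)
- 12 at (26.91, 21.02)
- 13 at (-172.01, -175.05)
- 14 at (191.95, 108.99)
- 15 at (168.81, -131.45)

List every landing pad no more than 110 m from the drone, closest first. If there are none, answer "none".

12, 4, 9

Distances from (67.40, 76.61):
1: √((-125.30)² + (98.65)²) = √(15700.0900 + 9731.8225) = 159.47 m
2: √((202.45)² + (-206.91)²) = √(40986.0025 + 42811.7481) = 289.48 m
3: √((94.59)² + (93.93)²) = √(8947.2681 + 8822.8449) = 133.30 m
4: √((-16.93)² + (74.05)²) = √(286.6249 + 5483.4025) = 75.96 m
5: √((-178.26)² + (-30.09)²) = √(31776.6276 + 905.4081) = 180.78 m
6: √((212.28)² + (-93.63)²) = √(45062.7984 + 8766.5769) = 232.01 m
7: √((-134.82)² + (80.40)²) = √(18176.4324 + 6464.1600) = 156.97 m
8: √((-179.94)² + (139.08)²) = √(32378.4036 + 19343.2464) = 227.42 m
9: √((77.00)² + (43.27)²) = √(5929.0000 + 1872.2929) = 88.32 m
10: √((-132.80)² + (-218.70)²) = √(17635.8400 + 47829.6900) = 255.86 m
11: √((126.02)² + (-215.03)²) = √(15881.0404 + 46237.9009) = 249.24 m
12: √((-40.49)² + (-55.59)²) = √(1639.4401 + 3090.2481) = 68.77 m
13: √((-239.41)² + (-251.66)²) = √(57317.1481 + 63332.7556) = 347.35 m
14: √((124.55)² + (32.38)²) = √(15512.7025 + 1048.4644) = 128.69 m
15: √((101.41)² + (-208.06)²) = √(10283.9881 + 43288.9636) = 231.46 m
Threshold 110 m: 12 (68.77 m), 4 (75.96 m), 9 (88.32 m) are within range.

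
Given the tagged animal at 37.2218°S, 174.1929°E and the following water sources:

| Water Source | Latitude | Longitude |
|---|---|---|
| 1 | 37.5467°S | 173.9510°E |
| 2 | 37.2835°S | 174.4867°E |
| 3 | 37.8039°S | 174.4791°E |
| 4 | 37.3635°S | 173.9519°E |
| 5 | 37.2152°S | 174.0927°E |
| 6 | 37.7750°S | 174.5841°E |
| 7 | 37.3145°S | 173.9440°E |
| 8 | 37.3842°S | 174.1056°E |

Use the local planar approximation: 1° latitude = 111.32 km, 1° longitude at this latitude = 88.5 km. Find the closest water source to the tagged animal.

5

Distances from 37.2218°S, 174.1929°E:
1: 42.0288 km
2: 26.8932 km
3: 69.5737 km
4: 26.5278 km
5: 8.8981 km
6: 70.6470 km
7: 24.3250 km
8: 19.6601 km
Minimum: 5 at 8.8981 km.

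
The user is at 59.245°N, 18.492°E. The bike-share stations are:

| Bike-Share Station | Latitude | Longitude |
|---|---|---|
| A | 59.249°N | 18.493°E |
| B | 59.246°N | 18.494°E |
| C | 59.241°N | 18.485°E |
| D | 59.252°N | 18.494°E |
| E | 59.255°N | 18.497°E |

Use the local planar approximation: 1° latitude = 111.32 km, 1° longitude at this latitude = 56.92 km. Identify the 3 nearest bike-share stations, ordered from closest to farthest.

B, A, C

Distances from 59.245°N, 18.492°E:
A: √((0.004·111.32)² + (0.001·56.92)²) = √(0.19827 + 0.00324) = 0.449 km
B: √((0.001·111.32)² + (0.002·56.92)²) = √(0.01239 + 0.01296) = 0.159 km
C: √((-0.004·111.32)² + (-0.007·56.92)²) = √(0.19827 + 0.15875) = 0.598 km
D: √((0.007·111.32)² + (0.002·56.92)²) = √(0.60721 + 0.01296) = 0.788 km
E: √((0.010·111.32)² + (0.005·56.92)²) = √(1.23921 + 0.08100) = 1.149 km
Sorted: B (0.159 km) < A (0.449 km) < C (0.598 km) < D (0.788 km) < E (1.149 km)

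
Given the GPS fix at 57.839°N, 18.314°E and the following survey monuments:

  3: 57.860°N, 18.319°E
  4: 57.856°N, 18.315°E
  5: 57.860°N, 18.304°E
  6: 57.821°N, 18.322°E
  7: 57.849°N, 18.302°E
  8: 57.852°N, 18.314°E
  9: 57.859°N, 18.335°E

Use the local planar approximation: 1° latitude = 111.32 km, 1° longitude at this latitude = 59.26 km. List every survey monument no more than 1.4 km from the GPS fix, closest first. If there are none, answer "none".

7

Distances from 57.839°N, 18.314°E:
3: 2.356 km
4: 1.893 km
5: 2.412 km
6: 2.059 km
7: 1.321 km
8: 1.447 km
9: 2.551 km
Threshold 1.4 km: 7 (1.321 km) is within range.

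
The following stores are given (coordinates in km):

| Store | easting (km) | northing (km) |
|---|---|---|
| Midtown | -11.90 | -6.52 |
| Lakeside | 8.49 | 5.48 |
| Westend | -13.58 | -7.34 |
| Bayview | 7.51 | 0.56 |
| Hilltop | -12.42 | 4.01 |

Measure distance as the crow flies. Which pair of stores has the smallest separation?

Midtown and Westend

Pairwise distances:
Midtown–Westend: 1.87 km
Lakeside–Bayview: 5.02 km
Midtown–Hilltop: 10.54 km
Westend–Hilltop: 11.41 km
Bayview–Hilltop: 20.23 km
Midtown–Bayview: 20.66 km
Lakeside–Hilltop: 20.96 km
Westend–Bayview: 22.52 km
Midtown–Lakeside: 23.66 km
Lakeside–Westend: 25.52 km
Closest pair: Midtown–Westend at 1.87 km.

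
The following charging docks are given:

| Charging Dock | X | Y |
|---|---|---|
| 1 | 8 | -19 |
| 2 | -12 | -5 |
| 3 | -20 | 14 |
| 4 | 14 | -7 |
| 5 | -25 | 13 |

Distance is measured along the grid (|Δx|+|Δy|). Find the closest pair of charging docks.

Pairwise distances:
3–5: 6
1–4: 18
2–3: 27
2–4: 28
2–5: 31
1–2: 34
3–4: 55
4–5: 59
1–3: 61
1–5: 65
Closest pair: 3–5 at 6.

3 and 5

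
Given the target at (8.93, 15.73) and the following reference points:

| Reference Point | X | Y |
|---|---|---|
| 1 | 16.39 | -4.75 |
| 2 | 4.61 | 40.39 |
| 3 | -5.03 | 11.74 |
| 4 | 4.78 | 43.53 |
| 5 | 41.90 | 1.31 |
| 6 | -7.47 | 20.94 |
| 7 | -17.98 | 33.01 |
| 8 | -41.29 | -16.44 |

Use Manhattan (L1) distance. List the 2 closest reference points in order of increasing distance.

3, 6

Distances from (8.93, 15.73):
1: 27.94
2: 28.98
3: 17.95
4: 31.95
5: 47.39
6: 21.61
7: 44.19
8: 82.39
Sorted: 3 (17.95) < 6 (21.61) < 1 (27.94) < 2 (28.98) < …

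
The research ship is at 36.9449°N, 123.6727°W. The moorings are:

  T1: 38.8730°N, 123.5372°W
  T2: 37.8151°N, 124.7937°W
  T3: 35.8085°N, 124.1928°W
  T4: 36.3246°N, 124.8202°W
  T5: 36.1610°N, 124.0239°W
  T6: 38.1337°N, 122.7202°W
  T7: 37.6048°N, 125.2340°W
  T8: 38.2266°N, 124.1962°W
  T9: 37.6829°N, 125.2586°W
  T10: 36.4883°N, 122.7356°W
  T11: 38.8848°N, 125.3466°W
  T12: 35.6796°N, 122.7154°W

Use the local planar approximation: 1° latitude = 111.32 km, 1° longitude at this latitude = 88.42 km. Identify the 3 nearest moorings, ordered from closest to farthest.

Distances from 36.9449°N, 123.6727°W:
T1: √((1.9281·111.32)² + (0.1355·88.42)²) = √(46068.651989 + 143.542204) = 214.9702 km
T2: √((0.8702·111.32)² + (-1.1210·88.42)²) = √(9383.925544 + 9824.540478) = 138.5946 km
T3: √((-1.1364·111.32)² + (-0.5201·88.42)²) = √(16003.274160 + 2114.826427) = 134.6035 km
T4: √((-0.6203·111.32)² + (-1.1475·88.42)²) = √(4768.150531 + 10294.527298) = 122.7301 km
T5: √((-0.7839·111.32)² + (-0.3512·88.42)²) = √(7614.961715 + 964.295268) = 92.6243 km
T6: √((1.1888·111.32)² + (0.9525·88.42)²) = √(17513.138739 + 7093.016822) = 156.8635 km
T7: √((0.6599·111.32)² + (-1.5613·88.42)²) = √(5396.381591 + 19057.842811) = 156.3785 km
T8: √((1.2817·111.32)² + (-0.5235·88.42)²) = √(20357.252525 + 2142.566909) = 149.9994 km
T9: √((0.7380·111.32)² + (-1.5859·88.42)²) = √(6749.306005 + 19663.128590) = 162.5190 km
T10: √((-0.4566·111.32)² + (0.9371·88.42)²) = √(2583.557964 + 6865.511468) = 97.2063 km
T11: √((1.9399·111.32)² + (-1.6739·88.42)²) = √(46634.259109 + 21905.846487) = 261.8017 km
T12: √((-1.2653·111.32)² + (0.9573·88.42)²) = √(19839.622823 + 7164.685624) = 164.3299 km
Sorted: T5 (92.6243 km) < T10 (97.2063 km) < T4 (122.7301 km) < T3 (134.6035 km) < T2 (138.5946 km) < …

T5, T10, T4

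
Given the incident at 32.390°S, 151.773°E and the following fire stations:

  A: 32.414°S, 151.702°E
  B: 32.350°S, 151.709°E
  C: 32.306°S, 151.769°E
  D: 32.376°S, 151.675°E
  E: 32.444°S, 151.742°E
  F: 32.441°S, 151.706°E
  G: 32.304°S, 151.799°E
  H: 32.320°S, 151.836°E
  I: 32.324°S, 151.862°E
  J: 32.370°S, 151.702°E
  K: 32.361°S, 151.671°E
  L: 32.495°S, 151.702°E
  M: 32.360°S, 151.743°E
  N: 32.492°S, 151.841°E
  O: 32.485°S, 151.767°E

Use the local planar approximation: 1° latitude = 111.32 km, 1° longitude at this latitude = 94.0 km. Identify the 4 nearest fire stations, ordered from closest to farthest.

Distances from 32.390°S, 151.773°E:
A: 7.189 km
B: 7.485 km
C: 9.358 km
D: 9.343 km
E: 6.680 km
F: 8.479 km
G: 9.881 km
H: 9.787 km
I: 11.134 km
J: 7.036 km
K: 10.117 km
L: 13.460 km
M: 4.371 km
N: 13.030 km
O: 10.590 km
Sorted: M (4.371 km) < E (6.680 km) < J (7.036 km) < A (7.189 km) < B (7.485 km) < F (8.479 km) < …

M, E, J, A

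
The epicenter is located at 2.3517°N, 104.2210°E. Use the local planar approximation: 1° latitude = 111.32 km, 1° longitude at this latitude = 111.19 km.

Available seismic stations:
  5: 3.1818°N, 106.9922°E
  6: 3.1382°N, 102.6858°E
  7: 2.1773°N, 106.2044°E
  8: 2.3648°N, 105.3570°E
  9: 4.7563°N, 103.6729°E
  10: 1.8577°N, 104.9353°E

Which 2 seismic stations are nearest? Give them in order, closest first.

Distances from 2.3517°N, 104.2210°E:
5: √((0.8301·111.32)² + (2.7712·111.19)²) = √(8539.004119 + 94943.929277) = 321.6876 km
6: √((0.7865·111.32)² + (-1.5352·111.19)²) = √(7665.559328 + 29138.110364) = 191.8428 km
7: √((-0.1744·111.32)² + (1.9834·111.19)²) = √(376.911472 + 48635.353659) = 221.3871 km
8: √((0.0131·111.32)² + (1.1360·111.19)²) = √(2.126616 + 15954.680924) = 126.3203 km
9: √((2.4046·111.32)² + (-0.5481·111.19)²) = √(71652.620946 + 3714.078380) = 274.5300 km
10: √((-0.4940·111.32)² + (0.7143·111.19)²) = √(3024.128863 + 6308.015629) = 96.6030 km
Sorted: 10 (96.6030 km) < 8 (126.3203 km) < 6 (191.8428 km) < 7 (221.3871 km) < …

10, 8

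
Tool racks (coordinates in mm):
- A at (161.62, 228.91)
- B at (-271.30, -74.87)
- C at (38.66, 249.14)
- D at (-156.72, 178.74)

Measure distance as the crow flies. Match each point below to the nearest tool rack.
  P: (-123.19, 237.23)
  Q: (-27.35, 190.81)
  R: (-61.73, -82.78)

P at (-123.19, 237.23):
  A: √((284.81)² + (-8.32)²) = √(81116.7361 + 69.2224) = 284.93 mm
  B: √((-148.11)² + (-312.10)²) = √(21936.5721 + 97406.4100) = 345.46 mm
  C: √((161.85)² + (11.91)²) = √(26195.4225 + 141.8481) = 162.29 mm
  D: √((-33.53)² + (-58.49)²) = √(1124.2609 + 3421.0801) = 67.42 mm
  → nearest: D (67.42 mm)
Q at (-27.35, 190.81):
  A: √((188.97)² + (38.10)²) = √(35709.6609 + 1451.6100) = 192.77 mm
  B: √((-243.95)² + (-265.68)²) = √(59511.6025 + 70585.8624) = 360.69 mm
  C: √((66.01)² + (58.33)²) = √(4357.3201 + 3402.3889) = 88.09 mm
  D: √((-129.37)² + (-12.07)²) = √(16736.5969 + 145.6849) = 129.93 mm
  → nearest: C (88.09 mm)
R at (-61.73, -82.78):
  A: √((223.35)² + (311.69)²) = √(49885.2225 + 97150.6561) = 383.45 mm
  B: √((-209.57)² + (7.91)²) = √(43919.5849 + 62.5681) = 209.72 mm
  C: √((100.39)² + (331.92)²) = √(10078.1521 + 110170.8864) = 346.77 mm
  D: √((-94.99)² + (261.52)²) = √(9023.1001 + 68392.7104) = 278.24 mm
  → nearest: B (209.72 mm)

P→D; Q→C; R→B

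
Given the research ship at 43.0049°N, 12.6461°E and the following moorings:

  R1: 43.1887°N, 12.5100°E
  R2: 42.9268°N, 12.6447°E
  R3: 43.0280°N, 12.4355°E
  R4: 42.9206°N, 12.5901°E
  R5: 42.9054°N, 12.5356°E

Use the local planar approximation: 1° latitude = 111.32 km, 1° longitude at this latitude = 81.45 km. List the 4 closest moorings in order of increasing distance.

R2, R4, R5, R3

Distances from 43.0049°N, 12.6461°E:
R1: √((0.1838·111.32)² + (-0.1361·81.45)²) = √(418.636807 + 122.884874) = 23.2706 km
R2: √((-0.0781·111.32)² + (-0.0014·81.45)²) = √(75.587236 + 0.013003) = 8.6948 km
R3: √((0.0231·111.32)² + (-0.2106·81.45)²) = √(6.612571 + 294.238102) = 17.3450 km
R4: √((-0.0843·111.32)² + (-0.0560·81.45)²) = √(88.064636 + 20.804545) = 10.4340 km
R5: √((-0.0995·111.32)² + (-0.1105·81.45)²) = √(122.685308 + 81.004050) = 14.2720 km
Sorted: R2 (8.6948 km) < R4 (10.4340 km) < R5 (14.2720 km) < R3 (17.3450 km) < R1 (23.2706 km)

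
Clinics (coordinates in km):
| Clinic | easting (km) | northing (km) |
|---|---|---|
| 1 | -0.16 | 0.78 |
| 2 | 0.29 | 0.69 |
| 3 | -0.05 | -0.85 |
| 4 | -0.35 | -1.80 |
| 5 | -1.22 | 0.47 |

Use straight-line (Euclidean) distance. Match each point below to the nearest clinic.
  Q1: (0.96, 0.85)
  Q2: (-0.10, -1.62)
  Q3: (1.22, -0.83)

Q1→2; Q2→4; Q3→3

Q1 at (0.96, 0.85):
  1: 1.12 km
  2: 0.69 km
  3: 1.98 km
  4: 2.96 km
  5: 2.21 km
  → nearest: 2 (0.69 km)
Q2 at (-0.10, -1.62):
  1: 2.40 km
  2: 2.34 km
  3: 0.77 km
  4: 0.31 km
  5: 2.37 km
  → nearest: 4 (0.31 km)
Q3 at (1.22, -0.83):
  1: 2.12 km
  2: 1.78 km
  3: 1.27 km
  4: 1.85 km
  5: 2.76 km
  → nearest: 3 (1.27 km)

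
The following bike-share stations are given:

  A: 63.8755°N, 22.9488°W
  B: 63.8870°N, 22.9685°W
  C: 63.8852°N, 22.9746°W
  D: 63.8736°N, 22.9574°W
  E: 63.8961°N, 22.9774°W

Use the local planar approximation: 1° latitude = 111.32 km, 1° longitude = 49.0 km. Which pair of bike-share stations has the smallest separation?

B and C

Pairwise distances:
B–C: 0.3598 km
A–D: 0.4715 km
B–E: 1.1029 km
C–E: 1.2211 km
C–D: 1.5420 km
B–D: 1.5878 km
A–B: 1.6033 km
A–C: 1.6626 km
A–E: 2.6875 km
D–E: 2.6896 km
Closest pair: B–C at 0.3598 km.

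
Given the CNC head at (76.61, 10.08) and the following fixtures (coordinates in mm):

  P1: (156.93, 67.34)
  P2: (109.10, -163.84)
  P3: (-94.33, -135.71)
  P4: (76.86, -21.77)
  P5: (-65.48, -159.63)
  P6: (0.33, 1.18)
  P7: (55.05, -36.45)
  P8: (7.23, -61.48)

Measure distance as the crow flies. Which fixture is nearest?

Distances from (76.61, 10.08):
P1: √((80.32)² + (57.26)²) = √(6451.3024 + 3278.7076) = 98.64 mm
P2: √((32.49)² + (-173.92)²) = √(1055.6001 + 30248.1664) = 176.93 mm
P3: √((-170.94)² + (-145.79)²) = √(29220.4836 + 21254.7241) = 224.67 mm
P4: √((0.25)² + (-31.85)²) = √(0.0625 + 1014.4225) = 31.85 mm
P5: √((-142.09)² + (-169.71)²) = √(20189.5681 + 28801.4841) = 221.34 mm
P6: √((-76.28)² + (-8.90)²) = √(5818.6384 + 79.2100) = 76.80 mm
P7: √((-21.56)² + (-46.53)²) = √(464.8336 + 2165.0409) = 51.28 mm
P8: √((-69.38)² + (-71.56)²) = √(4813.5844 + 5120.8336) = 99.67 mm
Minimum: P4 at 31.85 mm.

P4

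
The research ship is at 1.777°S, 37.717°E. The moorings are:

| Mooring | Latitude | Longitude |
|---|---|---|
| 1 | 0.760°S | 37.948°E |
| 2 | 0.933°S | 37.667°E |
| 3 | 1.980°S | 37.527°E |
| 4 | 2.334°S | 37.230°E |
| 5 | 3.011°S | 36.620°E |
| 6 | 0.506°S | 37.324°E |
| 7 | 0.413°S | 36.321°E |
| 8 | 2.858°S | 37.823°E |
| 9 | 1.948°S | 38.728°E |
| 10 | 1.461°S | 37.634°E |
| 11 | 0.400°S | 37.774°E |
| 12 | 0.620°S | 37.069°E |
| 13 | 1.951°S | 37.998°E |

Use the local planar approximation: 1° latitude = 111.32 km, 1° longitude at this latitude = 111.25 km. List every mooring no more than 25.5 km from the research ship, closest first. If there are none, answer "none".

Distances from 1.777°S, 37.717°E:
1: 116.093 km
2: 94.119 km
3: 30.943 km
4: 82.341 km
5: 183.751 km
6: 148.089 km
7: 217.198 km
8: 120.913 km
9: 114.073 km
10: 36.369 km
11: 153.419 km
12: 147.600 km
13: 36.776 km
Threshold 25.5 km: none within range.

none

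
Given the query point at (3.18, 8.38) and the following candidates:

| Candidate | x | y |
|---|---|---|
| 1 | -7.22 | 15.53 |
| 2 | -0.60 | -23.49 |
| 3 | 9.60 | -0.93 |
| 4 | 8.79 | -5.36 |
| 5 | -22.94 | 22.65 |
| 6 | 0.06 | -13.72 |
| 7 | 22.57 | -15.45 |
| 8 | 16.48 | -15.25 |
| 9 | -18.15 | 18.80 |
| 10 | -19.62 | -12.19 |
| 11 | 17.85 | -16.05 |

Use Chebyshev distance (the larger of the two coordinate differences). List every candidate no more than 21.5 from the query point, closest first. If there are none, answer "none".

Distances from (3.18, 8.38):
1: max(|-10.40|, |7.15|) = 10.40
2: max(|-3.78|, |-31.87|) = 31.87
3: max(|6.42|, |-9.31|) = 9.31
4: max(|5.61|, |-13.74|) = 13.74
5: max(|-26.12|, |14.27|) = 26.12
6: max(|-3.12|, |-22.10|) = 22.10
7: max(|19.39|, |-23.83|) = 23.83
8: max(|13.30|, |-23.63|) = 23.63
9: max(|-21.33|, |10.42|) = 21.33
10: max(|-22.80|, |-20.57|) = 22.80
11: max(|14.67|, |-24.43|) = 24.43
Threshold 21.5: 3 (9.31), 1 (10.40), 4 (13.74), 9 (21.33) are within range.

3, 1, 4, 9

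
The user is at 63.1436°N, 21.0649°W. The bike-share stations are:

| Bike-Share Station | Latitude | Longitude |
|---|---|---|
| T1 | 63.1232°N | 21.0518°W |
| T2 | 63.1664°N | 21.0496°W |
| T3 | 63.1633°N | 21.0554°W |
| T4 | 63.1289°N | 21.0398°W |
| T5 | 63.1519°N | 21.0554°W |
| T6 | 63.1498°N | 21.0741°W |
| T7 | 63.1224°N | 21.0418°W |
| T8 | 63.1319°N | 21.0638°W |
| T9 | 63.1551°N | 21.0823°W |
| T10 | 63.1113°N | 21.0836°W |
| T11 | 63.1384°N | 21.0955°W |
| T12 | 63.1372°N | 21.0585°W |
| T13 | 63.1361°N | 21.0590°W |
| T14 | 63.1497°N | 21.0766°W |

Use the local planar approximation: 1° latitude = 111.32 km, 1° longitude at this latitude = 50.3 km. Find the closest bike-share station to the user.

Distances from 63.1436°N, 21.0649°W:
T1: √((-0.0204·111.32)² + (0.0131·50.3)²) = √(5.157114 + 0.434189) = 2.3646 km
T2: √((0.0228·111.32)² + (0.0153·50.3)²) = √(6.441931 + 0.592269) = 2.6522 km
T3: √((0.0197·111.32)² + (0.0095·50.3)²) = √(4.809267 + 0.228341) = 2.2445 km
T4: √((-0.0147·111.32)² + (0.0251·50.3)²) = √(2.677818 + 1.593982) = 2.0668 km
T5: √((0.0083·111.32)² + (0.0095·50.3)²) = √(0.853695 + 0.228341) = 1.0402 km
T6: √((0.0062·111.32)² + (-0.0092·50.3)²) = √(0.476354 + 0.214147) = 0.8310 km
T7: √((-0.0212·111.32)² + (0.0231·50.3)²) = √(5.569524 + 1.350081) = 2.6305 km
T8: √((-0.0117·111.32)² + (0.0011·50.3)²) = √(1.696360 + 0.003061) = 1.3036 km
T9: √((0.0115·111.32)² + (-0.0174·50.3)²) = √(1.638861 + 0.766010) = 1.5508 km
T10: √((-0.0323·111.32)² + (-0.0187·50.3)²) = √(12.928598 + 0.884747) = 3.7166 km
T11: √((-0.0052·111.32)² + (-0.0306·50.3)²) = √(0.335084 + 2.369075) = 1.6444 km
T12: √((-0.0064·111.32)² + (0.0064·50.3)²) = √(0.507582 + 0.103632) = 0.7818 km
T13: √((-0.0075·111.32)² + (0.0059·50.3)²) = √(0.697058 + 0.088072) = 0.8861 km
T14: √((0.0061·111.32)² + (-0.0117·50.3)²) = √(0.461112 + 0.346344) = 0.8986 km
Minimum: T12 at 0.7818 km.

T12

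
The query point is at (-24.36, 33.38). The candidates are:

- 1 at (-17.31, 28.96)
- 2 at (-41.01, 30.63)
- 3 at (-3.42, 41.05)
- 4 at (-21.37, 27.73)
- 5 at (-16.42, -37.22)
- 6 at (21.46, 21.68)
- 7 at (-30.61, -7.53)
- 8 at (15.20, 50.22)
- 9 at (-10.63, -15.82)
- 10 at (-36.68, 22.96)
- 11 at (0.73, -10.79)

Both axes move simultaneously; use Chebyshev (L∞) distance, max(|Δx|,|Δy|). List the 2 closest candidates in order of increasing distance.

Distances from (-24.36, 33.38):
1: 7.05
2: 16.65
3: 20.94
4: 5.65
5: 70.60
6: 45.82
7: 40.91
8: 39.56
9: 49.20
10: 12.32
11: 44.17
Sorted: 4 (5.65) < 1 (7.05) < 10 (12.32) < 2 (16.65) < …

4, 1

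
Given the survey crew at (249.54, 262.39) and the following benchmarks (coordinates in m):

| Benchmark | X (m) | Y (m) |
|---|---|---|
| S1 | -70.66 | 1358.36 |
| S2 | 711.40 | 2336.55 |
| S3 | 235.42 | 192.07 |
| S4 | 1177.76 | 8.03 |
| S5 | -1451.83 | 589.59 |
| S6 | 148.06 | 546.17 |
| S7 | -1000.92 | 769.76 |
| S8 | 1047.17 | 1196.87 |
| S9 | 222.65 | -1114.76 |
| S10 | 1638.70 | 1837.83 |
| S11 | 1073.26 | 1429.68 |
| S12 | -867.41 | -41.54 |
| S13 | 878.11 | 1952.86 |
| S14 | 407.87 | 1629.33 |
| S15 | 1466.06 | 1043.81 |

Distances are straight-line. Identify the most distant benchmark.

Distances from (249.54, 262.39):
S1: 1141.79 m
S2: 2124.96 m
S3: 71.72 m
S4: 962.44 m
S5: 1732.55 m
S6: 301.38 m
S7: 1349.47 m
S8: 1228.60 m
S9: 1377.41 m
S10: 2100.42 m
S11: 1428.66 m
S12: 1157.56 m
S13: 1803.55 m
S14: 1376.08 m
S15: 1445.87 m
Maximum: S2 at 2124.96 m.

S2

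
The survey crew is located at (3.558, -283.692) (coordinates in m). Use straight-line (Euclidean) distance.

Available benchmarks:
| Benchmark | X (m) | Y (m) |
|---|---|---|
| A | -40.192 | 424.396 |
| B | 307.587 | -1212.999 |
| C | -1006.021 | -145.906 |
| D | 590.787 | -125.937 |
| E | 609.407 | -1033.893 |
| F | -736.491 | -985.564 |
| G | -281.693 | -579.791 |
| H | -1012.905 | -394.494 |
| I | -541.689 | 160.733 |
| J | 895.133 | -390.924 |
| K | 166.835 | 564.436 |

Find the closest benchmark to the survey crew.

G

Distances from (3.558, -283.692):
A: √((-43.750)² + (708.088)²) = √(1914.06250 + 501388.61574) = 709.438 m
B: √((304.029)² + (-929.307)²) = √(92433.63284 + 863611.50025) = 977.776 m
C: √((-1009.579)² + (137.786)²) = √(1019249.75724 + 18984.98180) = 1018.938 m
D: √((587.229)² + (157.755)²) = √(344837.89844 + 24886.64002) = 608.050 m
E: √((605.849)² + (-750.201)²) = √(367053.01080 + 562801.54040) = 964.290 m
F: √((-740.049)² + (-701.872)²) = √(547672.52240 + 492624.30438) = 1019.949 m
G: √((-285.251)² + (-296.099)²) = √(81368.13300 + 87674.61780) = 411.148 m
H: √((-1016.463)² + (-110.802)²) = √(1033197.03037 + 12277.08320) = 1022.484 m
I: √((-545.247)² + (444.425)²) = √(297294.29101 + 197513.58063) = 703.426 m
J: √((891.575)² + (-107.232)²) = √(794905.98063 + 11498.70182) = 898.000 m
K: √((163.277)² + (848.128)²) = √(26659.37873 + 719321.10438) = 863.702 m
Minimum: G at 411.148 m.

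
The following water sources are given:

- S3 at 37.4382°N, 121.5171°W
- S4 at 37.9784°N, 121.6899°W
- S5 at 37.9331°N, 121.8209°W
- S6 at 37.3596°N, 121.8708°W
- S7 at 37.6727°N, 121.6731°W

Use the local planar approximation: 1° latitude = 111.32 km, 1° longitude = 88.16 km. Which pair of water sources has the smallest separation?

S4 and S5

Pairwise distances:
S3–S4: √((0.5402·111.32)² + (-0.1728·88.16)²) = √(3616.225922 + 232.076218) = 62.0347 km
S3–S5: √((0.4949·111.32)² + (-0.3038·88.16)²) = √(3035.157993 + 717.329518) = 61.2576 km
S3–S6: √((-0.0786·111.32)² + (-0.3537·88.16)²) = √(76.558160 + 972.329098) = 32.3865 km
S3–S7: √((0.2345·111.32)² + (-0.1560·88.16)²) = √(681.447009 + 189.143909) = 29.5058 km
S4–S5: √((-0.0453·111.32)² + (-0.1310·88.16)²) = √(25.429791 + 133.378477) = 12.6019 km
S4–S6: √((-0.6188·111.32)² + (-0.1809·88.16)²) = √(4745.117875 + 254.343297) = 70.7069 km
S4–S7: √((-0.3057·111.32)² + (0.0168·88.16)²) = √(1158.076564 + 2.193622) = 34.0627 km
S5–S6: √((-0.5735·111.32)² + (-0.0499·88.16)²) = √(4075.803518 + 19.352820) = 63.9934 km
S5–S7: √((-0.2604·111.32)² + (0.1478·88.16)²) = √(840.288375 + 169.782151) = 31.7816 km
S6–S7: √((0.3131·111.32)² + (0.1977·88.16)²) = √(1214.821671 + 303.778128) = 38.9692 km
Closest pair: S4–S5 at 12.6019 km.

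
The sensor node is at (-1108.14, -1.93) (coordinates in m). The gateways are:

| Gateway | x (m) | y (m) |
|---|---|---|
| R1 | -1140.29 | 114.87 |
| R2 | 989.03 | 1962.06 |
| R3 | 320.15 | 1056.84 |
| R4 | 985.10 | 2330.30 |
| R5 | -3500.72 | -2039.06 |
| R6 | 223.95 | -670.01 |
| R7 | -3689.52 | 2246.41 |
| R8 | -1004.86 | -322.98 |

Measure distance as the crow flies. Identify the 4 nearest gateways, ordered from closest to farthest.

Distances from (-1108.14, -1.93):
R1: 121.14 m
R2: 2873.22 m
R3: 1777.92 m
R4: 3133.84 m
R5: 3142.35 m
R6: 1490.23 m
R7: 3423.24 m
R8: 337.25 m
Sorted: R1 (121.14 m) < R8 (337.25 m) < R6 (1490.23 m) < R3 (1777.92 m) < R2 (2873.22 m) < R4 (3133.84 m) < …

R1, R8, R6, R3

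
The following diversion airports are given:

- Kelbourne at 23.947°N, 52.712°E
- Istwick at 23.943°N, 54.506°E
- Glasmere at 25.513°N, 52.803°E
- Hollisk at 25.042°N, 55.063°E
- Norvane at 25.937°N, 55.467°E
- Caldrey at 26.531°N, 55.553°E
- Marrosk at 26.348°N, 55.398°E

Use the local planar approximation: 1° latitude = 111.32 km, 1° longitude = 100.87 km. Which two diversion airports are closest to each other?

Pairwise distances:
Kelbourne–Istwick: 180.961 km
Kelbourne–Glasmere: 174.569 km
Kelbourne–Hollisk: 266.639 km
Kelbourne–Norvane: 355.388 km
Kelbourne–Caldrey: 406.037 km
Kelbourne–Marrosk: 380.585 km
Istwick–Glasmere: 245.060 km
Istwick–Hollisk: 134.625 km
Istwick–Norvane: 242.215 km
Istwick–Caldrey: 306.844 km
Istwick–Marrosk: 282.440 km
Glasmere–Hollisk: 233.918 km
Glasmere–Norvane: 272.831 km
Glasmere–Caldrey: 299.648 km
Glasmere–Marrosk: 277.772 km
Hollisk–Norvane: 107.643 km
Hollisk–Caldrey: 172.968 km
Hollisk–Marrosk: 149.259 km
Norvane–Caldrey: 66.691 km
Norvane–Marrosk: 46.279 km
Caldrey–Marrosk: 25.680 km
Closest pair: Caldrey–Marrosk at 25.680 km.

Caldrey and Marrosk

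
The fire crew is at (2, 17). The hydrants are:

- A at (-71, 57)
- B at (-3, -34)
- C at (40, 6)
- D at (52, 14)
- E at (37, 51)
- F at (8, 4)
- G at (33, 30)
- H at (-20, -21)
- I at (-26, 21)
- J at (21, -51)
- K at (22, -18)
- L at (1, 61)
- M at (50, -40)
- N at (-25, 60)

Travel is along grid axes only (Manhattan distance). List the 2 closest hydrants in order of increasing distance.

F, I

Distances from (2, 17):
A: |-73| + |40| = 73 + 40 = 113
B: |-5| + |-51| = 5 + 51 = 56
C: |38| + |-11| = 38 + 11 = 49
D: |50| + |-3| = 50 + 3 = 53
E: |35| + |34| = 35 + 34 = 69
F: |6| + |-13| = 6 + 13 = 19
G: |31| + |13| = 31 + 13 = 44
H: |-22| + |-38| = 22 + 38 = 60
I: |-28| + |4| = 28 + 4 = 32
J: |19| + |-68| = 19 + 68 = 87
K: |20| + |-35| = 20 + 35 = 55
L: |-1| + |44| = 1 + 44 = 45
M: |48| + |-57| = 48 + 57 = 105
N: |-27| + |43| = 27 + 43 = 70
Sorted: F (19) < I (32) < G (44) < L (45) < …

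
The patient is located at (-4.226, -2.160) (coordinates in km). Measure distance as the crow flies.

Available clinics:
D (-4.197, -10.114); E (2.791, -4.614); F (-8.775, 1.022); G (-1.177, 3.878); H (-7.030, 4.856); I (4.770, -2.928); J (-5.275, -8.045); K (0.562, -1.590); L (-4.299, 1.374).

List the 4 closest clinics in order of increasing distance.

L, K, F, J

Distances from (-4.226, -2.160):
D: √((0.029)² + (-7.954)²) = √(0.00084 + 63.26612) = 7.954 km
E: √((7.017)² + (-2.454)²) = √(49.23829 + 6.02212) = 7.434 km
F: √((-4.549)² + (3.182)²) = √(20.69340 + 10.12512) = 5.551 km
G: √((3.049)² + (6.038)²) = √(9.29640 + 36.45744) = 6.764 km
H: √((-2.804)² + (7.016)²) = √(7.86242 + 49.22426) = 7.556 km
I: √((8.996)² + (-0.768)²) = √(80.92802 + 0.58982) = 9.029 km
J: √((-1.049)² + (-5.885)²) = √(1.10040 + 34.63322) = 5.978 km
K: √((4.788)² + (0.570)²) = √(22.92494 + 0.32490) = 4.822 km
L: √((-0.073)² + (3.534)²) = √(0.00533 + 12.48916) = 3.535 km
Sorted: L (3.535 km) < K (4.822 km) < F (5.551 km) < J (5.978 km) < G (6.764 km) < E (7.434 km) < …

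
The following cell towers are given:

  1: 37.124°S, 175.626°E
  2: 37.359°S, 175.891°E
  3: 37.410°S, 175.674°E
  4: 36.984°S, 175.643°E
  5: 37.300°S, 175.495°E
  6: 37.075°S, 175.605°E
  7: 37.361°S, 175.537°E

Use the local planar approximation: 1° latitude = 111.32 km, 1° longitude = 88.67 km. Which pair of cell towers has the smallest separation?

1 and 6

Pairwise distances:
1–6: 5.764 km
5–7: 7.745 km
4–6: 10.676 km
3–7: 13.316 km
1–4: 15.658 km
3–5: 20.047 km
2–3: 20.061 km
1–5: 22.777 km
5–6: 26.879 km
1–7: 27.538 km
2–7: 31.390 km
1–3: 32.121 km
6–7: 32.403 km
1–2: 35.164 km
2–5: 35.722 km
4–5: 37.545 km
3–6: 37.791 km
2–6: 40.529 km
4–7: 43.007 km
2–4: 47.183 km
3–4: 47.502 km
Closest pair: 1–6 at 5.764 km.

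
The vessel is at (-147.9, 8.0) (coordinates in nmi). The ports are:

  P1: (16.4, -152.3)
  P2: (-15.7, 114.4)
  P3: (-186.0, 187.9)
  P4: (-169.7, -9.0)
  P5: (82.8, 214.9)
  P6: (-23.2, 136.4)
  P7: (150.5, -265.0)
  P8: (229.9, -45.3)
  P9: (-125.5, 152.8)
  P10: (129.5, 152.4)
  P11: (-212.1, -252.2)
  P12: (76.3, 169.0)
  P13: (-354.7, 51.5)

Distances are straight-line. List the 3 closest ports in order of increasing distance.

P4, P9, P2

Distances from (-147.9, 8.0):
P1: 229.5 nmi
P2: 169.7 nmi
P3: 183.9 nmi
P4: 27.6 nmi
P5: 309.9 nmi
P6: 179.0 nmi
P7: 404.4 nmi
P8: 381.5 nmi
P9: 146.5 nmi
P10: 312.7 nmi
P11: 268.0 nmi
P12: 276.0 nmi
P13: 211.3 nmi
Sorted: P4 (27.6 nmi) < P9 (146.5 nmi) < P2 (169.7 nmi) < P6 (179.0 nmi) < P3 (183.9 nmi) < …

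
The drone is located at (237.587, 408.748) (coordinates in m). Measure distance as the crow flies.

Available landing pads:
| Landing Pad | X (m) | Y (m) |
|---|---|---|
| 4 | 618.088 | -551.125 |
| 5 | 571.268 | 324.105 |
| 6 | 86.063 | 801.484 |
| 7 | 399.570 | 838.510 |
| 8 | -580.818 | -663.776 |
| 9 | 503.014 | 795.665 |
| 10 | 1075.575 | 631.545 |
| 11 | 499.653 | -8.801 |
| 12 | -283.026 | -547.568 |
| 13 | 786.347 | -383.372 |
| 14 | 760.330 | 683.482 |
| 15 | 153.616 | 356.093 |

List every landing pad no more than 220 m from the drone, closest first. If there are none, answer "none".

15

Distances from (237.587, 408.748):
4: √((380.501)² + (-959.873)²) = √(144781.01100 + 921356.17613) = 1032.539 m
5: √((333.681)² + (-84.643)²) = √(111343.00976 + 7164.43745) = 344.249 m
6: √((-151.524)² + (392.736)²) = √(22959.52258 + 154241.56570) = 420.953 m
7: √((161.983)² + (429.762)²) = √(26238.49229 + 184695.37664) = 459.275 m
8: √((-818.405)² + (-1072.524)²) = √(669786.74402 + 1150307.73058) = 1349.109 m
9: √((265.427)² + (386.917)²) = √(70451.49233 + 149704.76489) = 469.208 m
10: √((837.988)² + (222.797)²) = √(702223.88814 + 49638.50321) = 867.100 m
11: √((262.066)² + (-417.549)²) = √(68678.58836 + 174347.16740) = 492.976 m
12: √((-520.613)² + (-956.316)²) = √(271037.89577 + 914540.29186) = 1088.843 m
13: √((548.760)² + (-792.120)²) = √(301137.53760 + 627454.09440) = 963.635 m
14: √((522.743)² + (274.734)²) = √(273260.24405 + 75478.77076) = 590.541 m
15: √((-83.971)² + (-52.655)²) = √(7051.12884 + 2772.54902) = 99.114 m
Threshold 220 m: 15 (99.114 m) is within range.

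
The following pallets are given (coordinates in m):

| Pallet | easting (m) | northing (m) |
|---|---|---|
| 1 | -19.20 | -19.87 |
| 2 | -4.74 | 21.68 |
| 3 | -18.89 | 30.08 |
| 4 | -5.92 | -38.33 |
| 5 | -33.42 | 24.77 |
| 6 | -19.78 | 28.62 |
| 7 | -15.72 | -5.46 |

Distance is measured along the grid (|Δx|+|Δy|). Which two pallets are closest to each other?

Pairwise distances:
3–6: 2.35 m
5–6: 17.49 m
1–7: 17.89 m
3–5: 19.84 m
2–6: 21.98 m
2–3: 22.55 m
1–4: 31.74 m
2–5: 31.77 m
2–7: 38.12 m
6–7: 38.14 m
3–7: 38.71 m
4–7: 42.67 m
5–7: 47.93 m
1–6: 49.07 m
1–3: 50.26 m
1–2: 56.01 m
1–5: 58.86 m
2–4: 61.19 m
4–6: 80.81 m
3–4: 81.38 m
4–5: 90.60 m
Closest pair: 3–6 at 2.35 m.

3 and 6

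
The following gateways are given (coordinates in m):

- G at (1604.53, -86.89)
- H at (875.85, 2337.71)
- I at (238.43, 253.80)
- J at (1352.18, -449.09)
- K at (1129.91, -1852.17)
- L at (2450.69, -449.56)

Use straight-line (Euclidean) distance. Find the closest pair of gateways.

Pairwise distances:
G–J: 441.44 m
G–L: 920.61 m
J–L: 1098.51 m
I–J: 1317.00 m
G–I: 1407.94 m
J–K: 1420.58 m
G–K: 1827.97 m
K–L: 1926.60 m
H–I: 2179.22 m
I–K: 2286.89 m
I–L: 2321.38 m
G–H: 2531.73 m
H–J: 2827.21 m
H–L: 3201.41 m
H–K: 4197.58 m
Closest pair: G–J at 441.44 m.

G and J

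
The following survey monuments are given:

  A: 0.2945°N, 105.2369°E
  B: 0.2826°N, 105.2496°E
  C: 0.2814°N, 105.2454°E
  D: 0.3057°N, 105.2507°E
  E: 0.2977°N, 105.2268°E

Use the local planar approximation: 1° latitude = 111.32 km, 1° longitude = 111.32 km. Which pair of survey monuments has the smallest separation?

Pairwise distances:
A–B: 1.9374 km
A–C: 1.7384 km
A–D: 1.9785 km
A–E: 1.1794 km
B–C: 0.4863 km
B–D: 2.5744 km
B–E: 3.0443 km
C–D: 2.7687 km
C–E: 2.7531 km
D–E: 2.8056 km
Closest pair: B–C at 0.4863 km.

B and C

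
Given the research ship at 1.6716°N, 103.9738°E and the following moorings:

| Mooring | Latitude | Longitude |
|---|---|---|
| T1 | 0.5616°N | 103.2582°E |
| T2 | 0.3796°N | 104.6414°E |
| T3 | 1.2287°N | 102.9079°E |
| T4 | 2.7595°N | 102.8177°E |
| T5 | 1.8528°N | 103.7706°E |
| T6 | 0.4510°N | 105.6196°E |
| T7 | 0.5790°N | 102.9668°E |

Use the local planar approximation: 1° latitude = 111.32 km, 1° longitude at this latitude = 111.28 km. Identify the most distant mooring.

T6

Distances from 1.6716°N, 103.9738°E:
T1: √((-1.1100·111.32)² + (-0.7156·111.28)²) = √(15268.358651 + 6341.250328) = 147.0021 km
T2: √((-1.2920·111.32)² + (0.6676·111.28)²) = √(20685.757191 + 5519.082551) = 161.8791 km
T3: √((-0.4429·111.32)² + (-1.0659·111.28)²) = √(2430.847734 + 14069.127273) = 128.4522 km
T4: √((1.0879·111.32)² + (-1.1561·111.28)²) = √(14666.427807 + 16551.030399) = 176.6846 km
T5: √((0.1812·111.32)² + (-0.2032·111.28)²) = √(406.876664 + 511.306886) = 30.3015 km
T6: √((-1.2206·111.32)² + (1.6458·111.28)²) = √(18462.611306 + 33541.953300) = 228.0451 km
T7: √((-1.0926·111.32)² + (-1.0070·111.28)²) = √(14793.426819 + 12557.210516) = 165.3803 km
Maximum: T6 at 228.0451 km.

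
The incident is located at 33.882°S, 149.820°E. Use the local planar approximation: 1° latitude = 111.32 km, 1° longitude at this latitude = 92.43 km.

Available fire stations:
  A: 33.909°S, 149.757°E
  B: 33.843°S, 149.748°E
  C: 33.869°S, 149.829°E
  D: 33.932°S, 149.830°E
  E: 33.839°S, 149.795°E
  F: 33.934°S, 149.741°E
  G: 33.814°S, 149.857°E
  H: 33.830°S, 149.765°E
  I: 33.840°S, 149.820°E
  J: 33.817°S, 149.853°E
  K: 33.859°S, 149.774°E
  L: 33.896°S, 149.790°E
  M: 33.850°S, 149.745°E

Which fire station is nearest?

Distances from 33.882°S, 149.820°E:
A: 6.553 km
B: 7.946 km
C: 1.669 km
D: 5.642 km
E: 5.315 km
F: 9.318 km
G: 8.306 km
H: 7.704 km
I: 4.675 km
J: 7.852 km
K: 4.963 km
L: 3.181 km
M: 7.794 km
Minimum: C at 1.669 km.

C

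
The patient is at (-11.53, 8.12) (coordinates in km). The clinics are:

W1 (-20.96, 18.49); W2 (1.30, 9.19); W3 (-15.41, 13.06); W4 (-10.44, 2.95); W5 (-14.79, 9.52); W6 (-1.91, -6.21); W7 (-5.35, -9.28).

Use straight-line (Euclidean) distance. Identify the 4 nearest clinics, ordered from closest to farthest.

W5, W4, W3, W2

Distances from (-11.53, 8.12):
W1: √((-9.43)² + (10.37)²) = √(88.9249 + 107.5369) = 14.02 km
W2: √((12.83)² + (1.07)²) = √(164.6089 + 1.1449) = 12.87 km
W3: √((-3.88)² + (4.94)²) = √(15.0544 + 24.4036) = 6.28 km
W4: √((1.09)² + (-5.17)²) = √(1.1881 + 26.7289) = 5.28 km
W5: √((-3.26)² + (1.40)²) = √(10.6276 + 1.9600) = 3.55 km
W6: √((9.62)² + (-14.33)²) = √(92.5444 + 205.3489) = 17.26 km
W7: √((6.18)² + (-17.40)²) = √(38.1924 + 302.7600) = 18.46 km
Sorted: W5 (3.55 km) < W4 (5.28 km) < W3 (6.28 km) < W2 (12.87 km) < W1 (14.02 km) < W6 (17.26 km) < …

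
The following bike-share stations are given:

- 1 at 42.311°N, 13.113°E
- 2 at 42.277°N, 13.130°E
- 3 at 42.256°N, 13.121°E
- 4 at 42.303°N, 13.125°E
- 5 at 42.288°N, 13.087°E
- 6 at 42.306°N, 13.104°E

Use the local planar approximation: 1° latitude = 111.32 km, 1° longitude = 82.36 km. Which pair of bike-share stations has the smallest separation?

1 and 6

Pairwise distances:
1–2: √((-0.034·111.32)² + (0.017·82.36)²) = √(14.32532 + 1.96034) = 4.036 km
1–3: √((-0.055·111.32)² + (0.008·82.36)²) = √(37.48623 + 0.43412) = 6.158 km
1–4: √((-0.008·111.32)² + (0.012·82.36)²) = √(0.79310 + 0.97678) = 1.330 km
1–5: √((-0.023·111.32)² + (-0.026·82.36)²) = √(6.55544 + 4.58542) = 3.338 km
1–6: √((-0.005·111.32)² + (-0.009·82.36)²) = √(0.30980 + 0.54944) = 0.927 km
2–3: √((-0.021·111.32)² + (-0.009·82.36)²) = √(5.46493 + 0.54944) = 2.452 km
2–4: √((0.026·111.32)² + (-0.005·82.36)²) = √(8.37709 + 0.16958) = 2.923 km
2–5: √((0.011·111.32)² + (-0.043·82.36)²) = √(1.49945 + 12.54208) = 3.747 km
2–6: √((0.029·111.32)² + (-0.026·82.36)²) = √(10.42179 + 4.58542) = 3.874 km
3–4: √((0.047·111.32)² + (0.004·82.36)²) = √(27.37424 + 0.10853) = 5.242 km
3–5: √((0.032·111.32)² + (-0.034·82.36)²) = √(12.68955 + 7.84134) = 4.531 km
3–6: √((0.050·111.32)² + (-0.017·82.36)²) = √(30.98036 + 1.96034) = 5.739 km
4–5: √((-0.015·111.32)² + (-0.038·82.36)²) = √(2.78823 + 9.79490) = 3.547 km
4–6: √((0.003·111.32)² + (-0.021·82.36)²) = √(0.11153 + 2.99138) = 1.762 km
5–6: √((0.018·111.32)² + (0.017·82.36)²) = √(4.01505 + 1.96034) = 2.444 km
Closest pair: 1–6 at 0.927 km.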